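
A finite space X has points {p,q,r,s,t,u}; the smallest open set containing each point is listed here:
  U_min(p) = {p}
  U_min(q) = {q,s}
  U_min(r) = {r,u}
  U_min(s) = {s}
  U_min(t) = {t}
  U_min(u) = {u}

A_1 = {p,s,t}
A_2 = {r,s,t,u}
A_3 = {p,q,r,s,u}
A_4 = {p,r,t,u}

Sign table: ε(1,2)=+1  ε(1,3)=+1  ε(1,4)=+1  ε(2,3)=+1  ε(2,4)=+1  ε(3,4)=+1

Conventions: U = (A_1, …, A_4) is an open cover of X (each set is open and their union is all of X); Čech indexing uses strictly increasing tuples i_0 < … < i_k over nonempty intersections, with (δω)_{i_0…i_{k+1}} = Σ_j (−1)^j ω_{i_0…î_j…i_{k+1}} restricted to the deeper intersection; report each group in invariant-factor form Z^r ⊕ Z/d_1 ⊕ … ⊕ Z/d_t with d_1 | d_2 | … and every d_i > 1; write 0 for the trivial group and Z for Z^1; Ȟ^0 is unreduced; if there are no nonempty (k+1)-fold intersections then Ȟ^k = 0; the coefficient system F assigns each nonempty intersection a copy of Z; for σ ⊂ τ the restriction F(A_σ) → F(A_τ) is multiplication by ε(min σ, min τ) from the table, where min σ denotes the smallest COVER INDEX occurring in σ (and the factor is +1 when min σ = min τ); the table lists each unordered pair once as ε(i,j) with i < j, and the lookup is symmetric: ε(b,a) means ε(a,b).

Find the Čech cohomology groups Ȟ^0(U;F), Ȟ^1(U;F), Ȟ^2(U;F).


nerve of the cover:
  A12={s,t} A13={p,s} A14={p,t} A23={r,s,u} A24={r,t,u} A34={p,r,u}
  A123={s} A124={t} A134={p} A234={r,u}
C dims 4,6,4; δ0: rk 3, SNF 1^3; δ1: rk 3, SNF 1^3
Ȟ^0 = (4 − 3) − 0 = 1, so Ȟ^0 ≅ Z
Ȟ^1 = (6 − 3) − 3 = 0, so Ȟ^1 ≅ 0
Ȟ^2 = (4 − 0) − 3 = 1, so Ȟ^2 ≅ Z

Ȟ^0 ≅ Z, Ȟ^1 ≅ 0, Ȟ^2 ≅ Z


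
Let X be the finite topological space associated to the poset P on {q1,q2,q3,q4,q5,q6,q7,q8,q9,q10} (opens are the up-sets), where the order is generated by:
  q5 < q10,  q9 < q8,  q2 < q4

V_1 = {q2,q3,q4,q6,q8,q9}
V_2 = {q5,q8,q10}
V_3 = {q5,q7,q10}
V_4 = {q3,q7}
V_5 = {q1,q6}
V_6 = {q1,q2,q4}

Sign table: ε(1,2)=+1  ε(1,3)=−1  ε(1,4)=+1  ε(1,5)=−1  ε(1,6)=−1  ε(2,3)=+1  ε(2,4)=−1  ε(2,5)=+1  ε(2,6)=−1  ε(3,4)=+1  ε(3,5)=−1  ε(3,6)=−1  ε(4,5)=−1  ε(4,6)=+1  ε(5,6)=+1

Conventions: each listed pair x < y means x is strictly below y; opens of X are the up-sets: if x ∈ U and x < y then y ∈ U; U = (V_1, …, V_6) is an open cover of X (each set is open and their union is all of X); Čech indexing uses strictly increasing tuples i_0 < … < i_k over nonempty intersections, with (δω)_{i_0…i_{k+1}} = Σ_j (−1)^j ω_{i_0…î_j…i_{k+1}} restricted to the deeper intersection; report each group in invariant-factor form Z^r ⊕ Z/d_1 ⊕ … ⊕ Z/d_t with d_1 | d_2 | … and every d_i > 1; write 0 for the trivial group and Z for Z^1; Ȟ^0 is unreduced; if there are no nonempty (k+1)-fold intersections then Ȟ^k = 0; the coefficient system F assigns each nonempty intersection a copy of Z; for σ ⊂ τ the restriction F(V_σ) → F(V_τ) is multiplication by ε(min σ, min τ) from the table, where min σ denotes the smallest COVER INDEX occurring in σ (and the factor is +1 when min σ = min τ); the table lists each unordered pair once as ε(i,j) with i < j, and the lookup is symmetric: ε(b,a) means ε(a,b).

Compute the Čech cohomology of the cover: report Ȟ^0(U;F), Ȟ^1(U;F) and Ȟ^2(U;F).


nerve of the cover:
  V12={q8} V14={q3} V15={q6} V16={q2,q4} V23={q5,q10} V34={q7} V56={q1}
C dims 6,7; δ0: rk 5, SNF 1^5
Ȟ^0 = (6 − 5) − 0 = 1, so Ȟ^0 ≅ Z
Ȟ^1 = (7 − 0) − 5 = 2, so Ȟ^1 ≅ Z^2
Ȟ^2 = (0 − 0) − 0 = 0, so Ȟ^2 ≅ 0

Ȟ^0 = Z,  Ȟ^1 = Z^2,  Ȟ^2 = 0


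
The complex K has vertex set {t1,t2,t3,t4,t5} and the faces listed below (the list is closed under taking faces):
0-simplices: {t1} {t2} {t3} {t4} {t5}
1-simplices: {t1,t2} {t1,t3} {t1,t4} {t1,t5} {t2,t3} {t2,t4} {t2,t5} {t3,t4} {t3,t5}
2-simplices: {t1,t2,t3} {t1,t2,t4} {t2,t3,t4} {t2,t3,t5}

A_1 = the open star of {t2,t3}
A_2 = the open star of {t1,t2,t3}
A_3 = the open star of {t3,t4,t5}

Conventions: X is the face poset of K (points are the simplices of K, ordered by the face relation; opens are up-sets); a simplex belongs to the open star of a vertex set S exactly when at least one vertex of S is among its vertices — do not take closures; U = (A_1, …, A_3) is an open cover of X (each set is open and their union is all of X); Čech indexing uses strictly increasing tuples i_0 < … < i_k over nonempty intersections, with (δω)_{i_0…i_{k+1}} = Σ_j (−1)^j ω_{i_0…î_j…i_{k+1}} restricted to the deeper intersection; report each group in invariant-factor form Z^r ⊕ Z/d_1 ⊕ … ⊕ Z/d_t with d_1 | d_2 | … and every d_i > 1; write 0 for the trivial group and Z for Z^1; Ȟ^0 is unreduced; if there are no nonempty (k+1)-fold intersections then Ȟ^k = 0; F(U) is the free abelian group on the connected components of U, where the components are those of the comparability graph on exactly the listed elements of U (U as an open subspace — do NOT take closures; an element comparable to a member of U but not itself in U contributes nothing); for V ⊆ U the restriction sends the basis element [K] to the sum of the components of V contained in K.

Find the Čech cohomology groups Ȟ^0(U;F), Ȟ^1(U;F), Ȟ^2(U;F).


nonempty intersections:
  A1={{t2},{t3},{t1,t2},{t1,t3},{t2,t3},{t2,t4},{t2,t5},{t3,t4},{t3,t5},{t1,t2,t3},{t1,t2,t4},{t2,t3,t4},{t2,t3,t5}} A2={{t1},{t2},{t3},{t1,t2},{t1,t3},{t1,t4},{t1,t5},{t2,t3},{t2,t4},{t2,t5},{t3,t4},{t3,t5},{t1,t2,t3},{t1,t2,t4},{t2,t3,t4},{t2,t3,t5}} A3={{t3},{t4},{t5},{t1,t3},{t1,t4},{t1,t5},{t2,t3},{t2,t4},{t2,t5},{t3,t4},{t3,t5},{t1,t2,t3},{t1,t2,t4},{t2,t3,t4},{t2,t3,t5}}
  A12={{t2},{t3},{t1,t2},{t1,t3},{t2,t3},{t2,t4},{t2,t5},{t3,t4},{t3,t5},{t1,t2,t3},{t1,t2,t4},{t2,t3,t4},{t2,t3,t5}} A13={{t3},{t1,t3},{t2,t3},{t2,t4},{t2,t5},{t3,t4},{t3,t5},{t1,t2,t3},{t1,t2,t4},{t2,t3,t4},{t2,t3,t5}} A23={{t3},{t1,t3},{t1,t4},{t1,t5},{t2,t3},{t2,t4},{t2,t5},{t3,t4},{t3,t5},{t1,t2,t3},{t1,t2,t4},{t2,t3,t4},{t2,t3,t5}}
  A123={{t3},{t1,t3},{t2,t3},{t2,t4},{t2,t5},{t3,t4},{t3,t5},{t1,t2,t3},{t1,t2,t4},{t2,t3,t4},{t2,t3,t5}}
components per intersection:
  A1: {{t2},{t3},{t1,t2},{t1,t3},{t2,t3},{t2,t4},{t2,t5},{t3,t4},{t3,t5},{t1,t2,t3},{t1,t2,t4},{t2,t3,t4},{t2,t3,t5}}
  A2: {{t1},{t2},{t3},{t1,t2},{t1,t3},{t1,t4},{t1,t5},{t2,t3},{t2,t4},{t2,t5},{t3,t4},{t3,t5},{t1,t2,t3},{t1,t2,t4},{t2,t3,t4},{t2,t3,t5}}
  A3: {{t3},{t4},{t5},{t1,t3},{t1,t4},{t1,t5},{t2,t3},{t2,t4},{t2,t5},{t3,t4},{t3,t5},{t1,t2,t3},{t1,t2,t4},{t2,t3,t4},{t2,t3,t5}}
  A12: {{t2},{t3},{t1,t2},{t1,t3},{t2,t3},{t2,t4},{t2,t5},{t3,t4},{t3,t5},{t1,t2,t3},{t1,t2,t4},{t2,t3,t4},{t2,t3,t5}}
  A13: {{t3},{t1,t3},{t2,t3},{t2,t4},{t2,t5},{t3,t4},{t3,t5},{t1,t2,t3},{t1,t2,t4},{t2,t3,t4},{t2,t3,t5}}
  A23: {{t3},{t1,t3},{t1,t4},{t2,t3},{t2,t4},{t2,t5},{t3,t4},{t3,t5},{t1,t2,t3},{t1,t2,t4},{t2,t3,t4},{t2,t3,t5}} {{t1,t5}}
  A123: {{t3},{t1,t3},{t2,t3},{t2,t4},{t2,t5},{t3,t4},{t3,t5},{t1,t2,t3},{t1,t2,t4},{t2,t3,t4},{t2,t3,t5}}
C dims 3,4,1; δ0: rk 2, SNF 1^2; δ1: rk 1, SNF 1^1
Ȟ^0: (3−2)−0=1 ⇒ Z
Ȟ^1: (4−1)−2=1 ⇒ Z
Ȟ^2: (1−0)−1=0 ⇒ 0

Ȟ^0 = Z; Ȟ^1 = Z; Ȟ^2 = 0


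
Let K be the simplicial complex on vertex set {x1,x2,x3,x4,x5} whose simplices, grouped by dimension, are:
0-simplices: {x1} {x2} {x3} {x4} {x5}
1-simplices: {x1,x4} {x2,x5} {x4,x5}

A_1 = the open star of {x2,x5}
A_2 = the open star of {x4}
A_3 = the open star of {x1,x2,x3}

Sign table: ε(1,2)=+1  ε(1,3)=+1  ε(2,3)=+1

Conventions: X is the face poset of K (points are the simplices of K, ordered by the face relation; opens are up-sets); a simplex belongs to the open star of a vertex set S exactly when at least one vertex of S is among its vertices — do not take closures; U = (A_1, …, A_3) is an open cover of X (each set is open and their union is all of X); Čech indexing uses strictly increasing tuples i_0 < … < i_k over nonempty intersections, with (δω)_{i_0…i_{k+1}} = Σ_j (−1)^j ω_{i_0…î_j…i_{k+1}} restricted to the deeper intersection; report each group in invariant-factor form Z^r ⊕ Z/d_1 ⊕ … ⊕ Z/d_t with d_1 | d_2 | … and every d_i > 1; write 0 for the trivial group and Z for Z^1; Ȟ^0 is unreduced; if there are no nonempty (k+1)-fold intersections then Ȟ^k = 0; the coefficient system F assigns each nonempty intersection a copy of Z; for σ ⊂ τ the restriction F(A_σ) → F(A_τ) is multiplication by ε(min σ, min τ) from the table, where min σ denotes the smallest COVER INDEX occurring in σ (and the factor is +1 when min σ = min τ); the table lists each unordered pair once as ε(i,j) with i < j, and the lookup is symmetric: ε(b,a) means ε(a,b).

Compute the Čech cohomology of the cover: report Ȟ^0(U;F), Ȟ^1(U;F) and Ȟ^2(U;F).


nerve of the cover:
  A1={{x2},{x5},{x2,x5},{x4,x5}} A2={{x4},{x1,x4},{x4,x5}} A3={{x1},{x2},{x3},{x1,x4},{x2,x5}}
  A12={{x4,x5}} A13={{x2},{x2,x5}} A23={{x1,x4}}
C dims 3,3; δ0: rk 2, SNF 1^2
Ȟ^0 = (3 − 2) − 0 = 1, so Ȟ^0 ≅ Z
Ȟ^1 = (3 − 0) − 2 = 1, so Ȟ^1 ≅ Z
Ȟ^2 = (0 − 0) − 0 = 0, so Ȟ^2 ≅ 0

Ȟ^0(U;F) ≅ Z, Ȟ^1(U;F) ≅ Z, Ȟ^2(U;F) ≅ 0


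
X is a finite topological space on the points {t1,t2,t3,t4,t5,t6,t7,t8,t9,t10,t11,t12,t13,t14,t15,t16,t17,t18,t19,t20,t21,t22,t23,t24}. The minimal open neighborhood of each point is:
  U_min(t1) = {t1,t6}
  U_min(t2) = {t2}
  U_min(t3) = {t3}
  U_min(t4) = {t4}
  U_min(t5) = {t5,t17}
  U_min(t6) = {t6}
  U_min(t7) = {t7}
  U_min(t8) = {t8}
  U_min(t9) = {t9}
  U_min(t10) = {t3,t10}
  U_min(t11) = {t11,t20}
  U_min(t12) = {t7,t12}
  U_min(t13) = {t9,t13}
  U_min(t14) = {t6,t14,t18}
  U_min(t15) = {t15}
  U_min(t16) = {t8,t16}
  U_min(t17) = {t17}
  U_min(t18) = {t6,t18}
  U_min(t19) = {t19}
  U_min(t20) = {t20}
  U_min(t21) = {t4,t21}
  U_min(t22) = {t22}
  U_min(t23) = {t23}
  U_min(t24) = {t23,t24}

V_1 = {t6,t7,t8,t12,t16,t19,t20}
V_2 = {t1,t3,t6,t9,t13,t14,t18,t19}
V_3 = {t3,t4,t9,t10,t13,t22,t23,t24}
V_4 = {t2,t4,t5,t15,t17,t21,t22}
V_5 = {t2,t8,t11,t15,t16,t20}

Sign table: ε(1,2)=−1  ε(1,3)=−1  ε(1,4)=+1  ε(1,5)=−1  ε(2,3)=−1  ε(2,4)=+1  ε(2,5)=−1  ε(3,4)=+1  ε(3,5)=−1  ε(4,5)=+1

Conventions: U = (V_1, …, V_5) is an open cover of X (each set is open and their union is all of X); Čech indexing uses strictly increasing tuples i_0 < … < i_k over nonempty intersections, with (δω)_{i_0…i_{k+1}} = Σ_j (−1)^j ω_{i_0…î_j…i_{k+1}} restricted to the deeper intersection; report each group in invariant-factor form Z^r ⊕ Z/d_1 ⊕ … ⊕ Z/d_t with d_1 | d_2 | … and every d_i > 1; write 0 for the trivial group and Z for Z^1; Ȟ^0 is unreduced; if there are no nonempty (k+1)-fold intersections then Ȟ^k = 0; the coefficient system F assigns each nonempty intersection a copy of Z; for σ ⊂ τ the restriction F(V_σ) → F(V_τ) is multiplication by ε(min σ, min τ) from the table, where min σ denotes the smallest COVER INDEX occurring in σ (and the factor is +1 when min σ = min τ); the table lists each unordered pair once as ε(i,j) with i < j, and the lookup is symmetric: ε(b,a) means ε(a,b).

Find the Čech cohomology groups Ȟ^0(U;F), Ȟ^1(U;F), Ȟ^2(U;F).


Ȟ^0 = 0; Ȟ^1 = Z/2; Ȟ^2 = 0

intersection data:
  V12={t6,t19} V15={t8,t16,t20} V23={t3,t9,t13} V34={t4,t22} V45={t2,t15}
C dims 5,5; δ0: rk 5, SNF 1^4·2
Ȟ^0 = (5 − 5) − 0 = 0, so Ȟ^0 ≅ 0
Ȟ^1 = (5 − 0) − 5 = 0 plus torsion [2], so Ȟ^1 ≅ Z/2
Ȟ^2 = (0 − 0) − 0 = 0, so Ȟ^2 ≅ 0


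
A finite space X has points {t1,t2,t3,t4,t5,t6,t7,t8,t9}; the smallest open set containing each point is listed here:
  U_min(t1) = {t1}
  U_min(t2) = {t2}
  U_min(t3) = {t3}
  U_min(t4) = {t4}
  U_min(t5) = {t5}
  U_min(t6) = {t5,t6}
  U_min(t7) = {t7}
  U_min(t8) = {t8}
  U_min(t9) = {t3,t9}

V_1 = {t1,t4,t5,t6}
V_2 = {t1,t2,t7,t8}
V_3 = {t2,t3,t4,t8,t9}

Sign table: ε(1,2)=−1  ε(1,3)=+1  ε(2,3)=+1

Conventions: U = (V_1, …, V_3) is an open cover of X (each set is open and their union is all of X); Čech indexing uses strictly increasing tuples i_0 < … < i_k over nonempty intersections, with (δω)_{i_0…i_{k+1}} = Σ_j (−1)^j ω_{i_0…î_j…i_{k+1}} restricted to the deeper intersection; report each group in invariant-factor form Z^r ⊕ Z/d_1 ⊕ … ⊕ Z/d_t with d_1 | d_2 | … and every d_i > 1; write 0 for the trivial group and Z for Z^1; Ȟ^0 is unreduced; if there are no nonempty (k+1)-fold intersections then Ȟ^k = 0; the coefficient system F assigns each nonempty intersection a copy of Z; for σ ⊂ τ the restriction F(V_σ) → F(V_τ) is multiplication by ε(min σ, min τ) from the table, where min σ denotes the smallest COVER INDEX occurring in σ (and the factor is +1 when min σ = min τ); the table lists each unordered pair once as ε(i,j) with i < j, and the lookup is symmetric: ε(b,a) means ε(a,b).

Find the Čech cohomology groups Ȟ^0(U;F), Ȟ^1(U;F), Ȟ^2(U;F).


nonempty overlaps:
  V12={t1} V13={t4} V23={t2,t8}
C dims 3,3; δ0: rk 3, SNF 1^2·2
degree 0: 3−3−0 = 0 → Ȟ^0 ≅ 0
degree 1: 3−0−3 = 0 plus torsion [2] → Ȟ^1 ≅ Z/2
degree 2: 0−0−0 = 0 → Ȟ^2 ≅ 0

Ȟ^0(U;F) ≅ 0; Ȟ^1(U;F) ≅ Z/2; Ȟ^2(U;F) ≅ 0


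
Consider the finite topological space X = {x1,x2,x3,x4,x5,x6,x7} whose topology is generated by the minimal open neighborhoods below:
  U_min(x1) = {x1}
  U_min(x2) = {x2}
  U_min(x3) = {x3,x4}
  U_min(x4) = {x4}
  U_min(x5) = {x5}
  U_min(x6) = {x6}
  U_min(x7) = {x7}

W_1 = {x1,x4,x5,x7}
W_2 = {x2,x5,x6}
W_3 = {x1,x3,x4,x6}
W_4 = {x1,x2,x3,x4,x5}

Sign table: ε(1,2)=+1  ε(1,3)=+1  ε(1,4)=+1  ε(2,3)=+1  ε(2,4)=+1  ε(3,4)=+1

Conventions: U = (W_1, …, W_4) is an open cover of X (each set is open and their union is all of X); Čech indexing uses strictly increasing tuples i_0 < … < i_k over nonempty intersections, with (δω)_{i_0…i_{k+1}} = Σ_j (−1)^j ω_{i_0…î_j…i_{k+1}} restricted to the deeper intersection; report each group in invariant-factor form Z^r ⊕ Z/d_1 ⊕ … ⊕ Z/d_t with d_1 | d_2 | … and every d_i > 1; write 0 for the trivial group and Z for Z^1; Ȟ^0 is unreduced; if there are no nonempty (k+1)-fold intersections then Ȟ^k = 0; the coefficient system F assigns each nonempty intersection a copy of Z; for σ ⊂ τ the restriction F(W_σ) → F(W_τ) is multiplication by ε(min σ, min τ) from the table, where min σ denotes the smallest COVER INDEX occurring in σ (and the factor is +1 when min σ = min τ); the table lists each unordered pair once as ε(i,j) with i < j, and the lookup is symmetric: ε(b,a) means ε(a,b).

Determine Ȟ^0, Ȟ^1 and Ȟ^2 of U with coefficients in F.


intersection data:
  W12={x5} W13={x1,x4} W14={x1,x4,x5} W23={x6} W24={x2,x5} W34={x1,x3,x4}
  W124={x5} W134={x1,x4}
C dims 4,6,2; δ0: rk 3, SNF 1^3; δ1: rk 2, SNF 1^2
Ȟ^0 = (4 − 3) − 0 = 1, so Ȟ^0 ≅ Z
Ȟ^1 = (6 − 2) − 3 = 1, so Ȟ^1 ≅ Z
Ȟ^2 = (2 − 0) − 2 = 0, so Ȟ^2 ≅ 0

Ȟ^0 = Z,  Ȟ^1 = Z,  Ȟ^2 = 0


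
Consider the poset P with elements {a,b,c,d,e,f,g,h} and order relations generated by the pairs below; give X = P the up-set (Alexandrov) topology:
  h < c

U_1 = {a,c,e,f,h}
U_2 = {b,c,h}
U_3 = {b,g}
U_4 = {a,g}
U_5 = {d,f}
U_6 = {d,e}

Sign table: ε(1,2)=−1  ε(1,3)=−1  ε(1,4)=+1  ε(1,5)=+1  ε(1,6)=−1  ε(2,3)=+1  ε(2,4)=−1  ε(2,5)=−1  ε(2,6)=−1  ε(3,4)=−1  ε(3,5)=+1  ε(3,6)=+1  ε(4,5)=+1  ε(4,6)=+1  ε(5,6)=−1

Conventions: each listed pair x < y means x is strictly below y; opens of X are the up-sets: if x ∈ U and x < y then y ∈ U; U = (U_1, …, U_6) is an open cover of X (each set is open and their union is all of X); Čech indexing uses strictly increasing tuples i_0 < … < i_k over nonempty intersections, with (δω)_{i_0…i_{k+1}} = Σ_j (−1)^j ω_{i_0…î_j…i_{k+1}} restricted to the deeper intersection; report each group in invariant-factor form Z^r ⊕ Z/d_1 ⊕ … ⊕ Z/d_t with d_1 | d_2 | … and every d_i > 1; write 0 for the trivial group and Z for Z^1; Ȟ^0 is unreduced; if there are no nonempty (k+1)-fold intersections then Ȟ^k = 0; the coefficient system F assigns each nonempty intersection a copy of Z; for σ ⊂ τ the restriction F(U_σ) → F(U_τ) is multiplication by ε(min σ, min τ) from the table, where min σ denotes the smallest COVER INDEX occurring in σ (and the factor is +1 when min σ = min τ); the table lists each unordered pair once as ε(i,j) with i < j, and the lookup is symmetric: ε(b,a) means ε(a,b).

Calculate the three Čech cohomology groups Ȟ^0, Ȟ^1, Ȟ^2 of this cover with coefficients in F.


nonempty intersections:
  U12={c,h} U14={a} U15={f} U16={e} U23={b} U34={g} U56={d}
C dims 6,7; δ0: rk 5, SNF 1^5
Ȟ^0: (6−5)−0=1 ⇒ Z
Ȟ^1: (7−0)−5=2 ⇒ Z^2
Ȟ^2: (0−0)−0=0 ⇒ 0

Ȟ^0 ≅ Z,  Ȟ^1 ≅ Z^2,  Ȟ^2 ≅ 0


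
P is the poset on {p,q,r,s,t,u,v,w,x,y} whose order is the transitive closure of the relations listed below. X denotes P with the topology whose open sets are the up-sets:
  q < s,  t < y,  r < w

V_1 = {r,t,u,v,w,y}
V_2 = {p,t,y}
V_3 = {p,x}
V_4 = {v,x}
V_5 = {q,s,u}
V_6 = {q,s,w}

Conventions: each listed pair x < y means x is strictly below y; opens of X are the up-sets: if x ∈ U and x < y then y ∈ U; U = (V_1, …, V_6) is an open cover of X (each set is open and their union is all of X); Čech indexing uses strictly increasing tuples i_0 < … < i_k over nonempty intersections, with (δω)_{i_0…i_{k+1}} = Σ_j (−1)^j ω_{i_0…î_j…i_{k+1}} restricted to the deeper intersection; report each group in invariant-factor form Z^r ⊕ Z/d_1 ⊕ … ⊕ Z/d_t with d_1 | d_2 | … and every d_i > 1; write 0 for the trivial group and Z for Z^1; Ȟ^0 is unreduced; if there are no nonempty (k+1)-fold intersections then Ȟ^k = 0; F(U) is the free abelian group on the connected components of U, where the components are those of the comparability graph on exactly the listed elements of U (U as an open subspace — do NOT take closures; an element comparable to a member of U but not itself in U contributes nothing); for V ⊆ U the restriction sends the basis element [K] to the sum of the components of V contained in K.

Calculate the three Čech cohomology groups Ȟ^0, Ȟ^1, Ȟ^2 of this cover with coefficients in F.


Ȟ^0 = Z^7, Ȟ^1 = 0, Ȟ^2 = 0

nerve of the cover:
  V12={t,y} V14={v} V15={u} V16={w} V23={p} V34={x} V56={q,s}
components per intersection:
  V1: {r,w} {t,y} {u} {v}
  V2: {p} {t,y}
  V3: {p} {x}
  V4: {v} {x}
  V5: {q,s} {u}
  V6: {q,s} {w}
  V12: {t,y}
  V14: {v}
  V15: {u}
  V16: {w}
  V23: {p}
  V34: {x}
  V56: {q,s}
C dims 14,7; δ0: rk 7, SNF 1^7
Ȟ^0 = (14 − 7) − 0 = 7, so Ȟ^0 ≅ Z^7
Ȟ^1 = (7 − 0) − 7 = 0, so Ȟ^1 ≅ 0
Ȟ^2 = (0 − 0) − 0 = 0, so Ȟ^2 ≅ 0


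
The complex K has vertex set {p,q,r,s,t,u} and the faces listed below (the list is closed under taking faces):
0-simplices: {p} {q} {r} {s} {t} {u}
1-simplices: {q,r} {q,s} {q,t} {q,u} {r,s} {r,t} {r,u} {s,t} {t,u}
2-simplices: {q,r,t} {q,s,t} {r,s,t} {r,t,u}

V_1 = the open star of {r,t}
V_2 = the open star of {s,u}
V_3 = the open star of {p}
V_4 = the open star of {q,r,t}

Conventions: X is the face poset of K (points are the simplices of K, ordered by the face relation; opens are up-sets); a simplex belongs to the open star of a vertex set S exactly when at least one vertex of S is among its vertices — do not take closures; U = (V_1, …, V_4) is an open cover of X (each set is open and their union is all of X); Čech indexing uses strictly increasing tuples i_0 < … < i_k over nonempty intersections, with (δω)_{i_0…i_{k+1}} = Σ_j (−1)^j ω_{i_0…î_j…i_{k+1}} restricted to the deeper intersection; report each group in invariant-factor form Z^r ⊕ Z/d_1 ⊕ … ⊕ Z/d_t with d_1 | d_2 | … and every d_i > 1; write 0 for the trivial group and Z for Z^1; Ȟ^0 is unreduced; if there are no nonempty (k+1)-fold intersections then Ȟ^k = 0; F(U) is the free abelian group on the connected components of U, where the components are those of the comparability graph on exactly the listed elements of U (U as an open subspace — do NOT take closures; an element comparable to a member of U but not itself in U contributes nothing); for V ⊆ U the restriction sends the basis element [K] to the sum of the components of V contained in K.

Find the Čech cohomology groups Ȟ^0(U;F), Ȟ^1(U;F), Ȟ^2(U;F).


intersection data:
  V1={{r},{t},{q,r},{q,t},{r,s},{r,t},{r,u},{s,t},{t,u},{q,r,t},{q,s,t},{r,s,t},{r,t,u}} V2={{s},{u},{q,s},{q,u},{r,s},{r,u},{s,t},{t,u},{q,s,t},{r,s,t},{r,t,u}} V3={{p}} V4={{q},{r},{t},{q,r},{q,s},{q,t},{q,u},{r,s},{r,t},{r,u},{s,t},{t,u},{q,r,t},{q,s,t},{r,s,t},{r,t,u}}
  V12={{r,s},{r,u},{s,t},{t,u},{q,s,t},{r,s,t},{r,t,u}} V14={{r},{t},{q,r},{q,t},{r,s},{r,t},{r,u},{s,t},{t,u},{q,r,t},{q,s,t},{r,s,t},{r,t,u}} V24={{q,s},{q,u},{r,s},{r,u},{s,t},{t,u},{q,s,t},{r,s,t},{r,t,u}}
  V124={{r,s},{r,u},{s,t},{t,u},{q,s,t},{r,s,t},{r,t,u}}
components per intersection:
  V1: {{r},{t},{q,r},{q,t},{r,s},{r,t},{r,u},{s,t},{t,u},{q,r,t},{q,s,t},{r,s,t},{r,t,u}}
  V2: {{s},{q,s},{r,s},{s,t},{q,s,t},{r,s,t}} {{u},{q,u},{r,u},{t,u},{r,t,u}}
  V3: {{p}}
  V4: {{q},{r},{t},{q,r},{q,s},{q,t},{q,u},{r,s},{r,t},{r,u},{s,t},{t,u},{q,r,t},{q,s,t},{r,s,t},{r,t,u}}
  V12: {{r,s},{s,t},{q,s,t},{r,s,t}} {{r,u},{t,u},{r,t,u}}
  V14: {{r},{t},{q,r},{q,t},{r,s},{r,t},{r,u},{s,t},{t,u},{q,r,t},{q,s,t},{r,s,t},{r,t,u}}
  V24: {{q,s},{r,s},{s,t},{q,s,t},{r,s,t}} {{q,u}} {{r,u},{t,u},{r,t,u}}
  V124: {{r,s},{s,t},{q,s,t},{r,s,t}} {{r,u},{t,u},{r,t,u}}
C dims 5,6,2; δ0: rk 3, SNF 1^3; δ1: rk 2, SNF 1^2
Ȟ^0 = (5 − 3) − 0 = 2, so Ȟ^0 ≅ Z^2
Ȟ^1 = (6 − 2) − 3 = 1, so Ȟ^1 ≅ Z
Ȟ^2 = (2 − 0) − 2 = 0, so Ȟ^2 ≅ 0

Ȟ^0 ≅ Z^2; Ȟ^1 ≅ Z; Ȟ^2 ≅ 0


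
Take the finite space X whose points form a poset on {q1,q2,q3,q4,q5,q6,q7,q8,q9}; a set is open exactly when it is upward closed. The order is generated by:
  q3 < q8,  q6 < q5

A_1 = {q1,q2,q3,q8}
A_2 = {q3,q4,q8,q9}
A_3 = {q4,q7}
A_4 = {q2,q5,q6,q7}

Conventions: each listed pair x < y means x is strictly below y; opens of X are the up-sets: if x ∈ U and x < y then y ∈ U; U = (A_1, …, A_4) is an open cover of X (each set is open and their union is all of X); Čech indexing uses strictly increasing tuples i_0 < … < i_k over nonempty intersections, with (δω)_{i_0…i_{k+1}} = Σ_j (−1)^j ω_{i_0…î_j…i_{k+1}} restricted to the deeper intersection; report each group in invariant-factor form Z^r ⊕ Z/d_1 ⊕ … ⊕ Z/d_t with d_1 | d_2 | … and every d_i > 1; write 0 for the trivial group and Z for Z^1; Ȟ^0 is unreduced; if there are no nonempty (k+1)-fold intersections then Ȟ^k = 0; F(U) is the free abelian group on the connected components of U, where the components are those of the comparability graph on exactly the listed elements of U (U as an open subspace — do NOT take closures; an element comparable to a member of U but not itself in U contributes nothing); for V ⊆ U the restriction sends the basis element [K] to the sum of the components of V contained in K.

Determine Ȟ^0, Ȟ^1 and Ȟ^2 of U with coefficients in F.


nonempty intersections:
  A12={q3,q8} A14={q2} A23={q4} A34={q7}
components per intersection:
  A1: {q1} {q2} {q3,q8}
  A2: {q3,q8} {q4} {q9}
  A3: {q4} {q7}
  A4: {q2} {q5,q6} {q7}
  A12: {q3,q8}
  A14: {q2}
  A23: {q4}
  A34: {q7}
C dims 11,4; δ0: rk 4, SNF 1^4
Ȟ^0: (11−4)−0=7 ⇒ Z^7
Ȟ^1: (4−0)−4=0 ⇒ 0
Ȟ^2: (0−0)−0=0 ⇒ 0

Ȟ^0 ≅ Z^7, Ȟ^1 ≅ 0 and Ȟ^2 ≅ 0


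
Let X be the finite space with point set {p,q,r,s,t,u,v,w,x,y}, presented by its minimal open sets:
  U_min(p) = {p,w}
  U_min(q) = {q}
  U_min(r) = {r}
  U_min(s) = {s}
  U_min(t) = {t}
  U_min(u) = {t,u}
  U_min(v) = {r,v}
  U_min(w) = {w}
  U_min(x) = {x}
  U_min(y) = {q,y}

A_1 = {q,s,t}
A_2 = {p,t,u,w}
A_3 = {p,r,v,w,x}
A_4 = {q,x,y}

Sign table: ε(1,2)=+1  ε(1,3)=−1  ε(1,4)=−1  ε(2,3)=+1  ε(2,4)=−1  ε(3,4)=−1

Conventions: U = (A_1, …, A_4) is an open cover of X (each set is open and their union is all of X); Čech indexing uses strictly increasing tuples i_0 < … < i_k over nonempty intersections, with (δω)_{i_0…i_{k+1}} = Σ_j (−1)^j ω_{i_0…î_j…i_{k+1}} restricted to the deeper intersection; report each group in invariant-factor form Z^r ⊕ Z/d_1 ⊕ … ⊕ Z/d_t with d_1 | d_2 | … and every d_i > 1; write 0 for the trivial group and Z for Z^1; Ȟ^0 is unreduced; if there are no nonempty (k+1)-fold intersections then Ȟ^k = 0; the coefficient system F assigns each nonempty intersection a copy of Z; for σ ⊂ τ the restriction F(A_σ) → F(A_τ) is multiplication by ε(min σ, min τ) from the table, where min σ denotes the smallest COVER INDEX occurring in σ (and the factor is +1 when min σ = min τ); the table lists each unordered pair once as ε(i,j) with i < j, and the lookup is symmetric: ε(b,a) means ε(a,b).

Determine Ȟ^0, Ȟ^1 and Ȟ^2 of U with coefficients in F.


Ȟ^0(U;F) ≅ Z,  Ȟ^1(U;F) ≅ Z,  Ȟ^2(U;F) ≅ 0

nonempty intersections:
  A12={t} A14={q} A23={p,w} A34={x}
C dims 4,4; δ0: rk 3, SNF 1^3
Ȟ^0: (4−3)−0=1 ⇒ Z
Ȟ^1: (4−0)−3=1 ⇒ Z
Ȟ^2: (0−0)−0=0 ⇒ 0


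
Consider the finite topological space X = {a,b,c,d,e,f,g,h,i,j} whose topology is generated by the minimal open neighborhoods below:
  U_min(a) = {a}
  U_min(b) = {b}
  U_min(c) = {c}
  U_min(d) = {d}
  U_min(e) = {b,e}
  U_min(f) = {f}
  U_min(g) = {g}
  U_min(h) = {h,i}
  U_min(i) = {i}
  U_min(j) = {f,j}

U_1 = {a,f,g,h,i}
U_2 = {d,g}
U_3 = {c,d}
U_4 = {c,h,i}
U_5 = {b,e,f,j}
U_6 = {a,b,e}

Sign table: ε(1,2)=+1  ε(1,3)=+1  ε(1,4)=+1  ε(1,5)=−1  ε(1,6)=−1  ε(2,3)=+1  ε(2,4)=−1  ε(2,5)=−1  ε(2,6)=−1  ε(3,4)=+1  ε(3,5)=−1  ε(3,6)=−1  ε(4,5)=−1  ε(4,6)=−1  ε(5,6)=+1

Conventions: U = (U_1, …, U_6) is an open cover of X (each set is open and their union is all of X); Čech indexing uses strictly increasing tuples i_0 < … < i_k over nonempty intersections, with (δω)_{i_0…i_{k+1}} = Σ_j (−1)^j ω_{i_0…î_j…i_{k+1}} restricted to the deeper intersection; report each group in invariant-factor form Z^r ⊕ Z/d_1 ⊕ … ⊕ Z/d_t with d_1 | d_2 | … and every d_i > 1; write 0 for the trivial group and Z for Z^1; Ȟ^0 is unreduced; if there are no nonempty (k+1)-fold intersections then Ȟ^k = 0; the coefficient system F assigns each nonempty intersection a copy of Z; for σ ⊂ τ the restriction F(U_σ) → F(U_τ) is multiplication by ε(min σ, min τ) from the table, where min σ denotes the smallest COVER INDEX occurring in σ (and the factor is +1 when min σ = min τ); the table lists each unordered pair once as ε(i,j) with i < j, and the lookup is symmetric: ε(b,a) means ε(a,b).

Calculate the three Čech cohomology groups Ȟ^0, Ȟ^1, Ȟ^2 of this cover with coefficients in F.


Ȟ^0 ≅ Z, Ȟ^1 ≅ Z^2 and Ȟ^2 ≅ 0

intersection data:
  U12={g} U14={h,i} U15={f} U16={a} U23={d} U34={c} U56={b,e}
C dims 6,7; δ0: rk 5, SNF 1^5
Ȟ^0 = (6 − 5) − 0 = 1, so Ȟ^0 ≅ Z
Ȟ^1 = (7 − 0) − 5 = 2, so Ȟ^1 ≅ Z^2
Ȟ^2 = (0 − 0) − 0 = 0, so Ȟ^2 ≅ 0


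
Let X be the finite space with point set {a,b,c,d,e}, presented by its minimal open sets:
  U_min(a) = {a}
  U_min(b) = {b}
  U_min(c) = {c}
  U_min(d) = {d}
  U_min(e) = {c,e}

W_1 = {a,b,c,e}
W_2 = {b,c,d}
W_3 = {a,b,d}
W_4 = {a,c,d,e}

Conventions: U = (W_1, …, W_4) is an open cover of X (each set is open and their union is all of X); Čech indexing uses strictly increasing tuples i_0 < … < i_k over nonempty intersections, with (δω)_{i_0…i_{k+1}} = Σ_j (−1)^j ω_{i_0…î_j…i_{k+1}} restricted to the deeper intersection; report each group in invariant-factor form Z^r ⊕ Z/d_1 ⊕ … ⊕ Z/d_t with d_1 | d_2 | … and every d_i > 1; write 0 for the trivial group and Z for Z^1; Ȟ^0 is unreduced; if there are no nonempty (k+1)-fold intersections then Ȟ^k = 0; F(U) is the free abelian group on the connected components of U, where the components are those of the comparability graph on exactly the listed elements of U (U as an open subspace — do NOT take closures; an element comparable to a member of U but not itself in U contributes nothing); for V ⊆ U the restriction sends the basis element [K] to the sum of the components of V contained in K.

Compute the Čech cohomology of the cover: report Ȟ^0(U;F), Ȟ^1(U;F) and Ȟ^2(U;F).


nerve of the cover:
  W12={b,c} W13={a,b} W14={a,c,e} W23={b,d} W24={c,d} W34={a,d}
  W123={b} W124={c} W134={a} W234={d}
components per intersection:
  W1: {a} {b} {c,e}
  W2: {b} {c} {d}
  W3: {a} {b} {d}
  W4: {a} {c,e} {d}
  W12: {b} {c}
  W13: {a} {b}
  W14: {a} {c,e}
  W23: {b} {d}
  W24: {c} {d}
  W34: {a} {d}
  W123: {b}
  W124: {c}
  W134: {a}
  W234: {d}
C dims 12,12,4; δ0: rk 8, SNF 1^8; δ1: rk 4, SNF 1^4
Ȟ^0 = (12 − 8) − 0 = 4, so Ȟ^0 ≅ Z^4
Ȟ^1 = (12 − 4) − 8 = 0, so Ȟ^1 ≅ 0
Ȟ^2 = (4 − 0) − 4 = 0, so Ȟ^2 ≅ 0

Ȟ^0 ≅ Z^4, Ȟ^1 ≅ 0 and Ȟ^2 ≅ 0


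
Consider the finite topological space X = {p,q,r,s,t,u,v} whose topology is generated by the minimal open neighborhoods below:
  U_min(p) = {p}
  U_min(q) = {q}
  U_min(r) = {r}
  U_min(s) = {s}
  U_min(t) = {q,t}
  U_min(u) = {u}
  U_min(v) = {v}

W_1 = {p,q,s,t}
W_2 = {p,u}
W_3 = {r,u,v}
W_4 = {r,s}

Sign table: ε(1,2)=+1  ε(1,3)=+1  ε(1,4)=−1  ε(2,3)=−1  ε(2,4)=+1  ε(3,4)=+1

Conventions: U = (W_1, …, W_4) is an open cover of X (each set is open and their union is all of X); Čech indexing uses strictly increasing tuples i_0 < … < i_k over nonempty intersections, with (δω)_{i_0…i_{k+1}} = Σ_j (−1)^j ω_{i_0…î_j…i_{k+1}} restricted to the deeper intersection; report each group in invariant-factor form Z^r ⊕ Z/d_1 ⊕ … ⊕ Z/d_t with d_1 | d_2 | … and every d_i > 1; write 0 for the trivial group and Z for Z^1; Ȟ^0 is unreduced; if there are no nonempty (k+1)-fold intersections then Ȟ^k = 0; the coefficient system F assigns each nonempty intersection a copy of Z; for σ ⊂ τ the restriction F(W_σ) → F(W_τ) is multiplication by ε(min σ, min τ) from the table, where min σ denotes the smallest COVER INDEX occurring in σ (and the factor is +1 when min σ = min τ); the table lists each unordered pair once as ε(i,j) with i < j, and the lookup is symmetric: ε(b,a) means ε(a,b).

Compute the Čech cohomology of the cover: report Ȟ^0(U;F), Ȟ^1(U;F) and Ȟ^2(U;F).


Ȟ^0 = Z, Ȟ^1 = Z and Ȟ^2 = 0

intersection data:
  W12={p} W14={s} W23={u} W34={r}
C dims 4,4; δ0: rk 3, SNF 1^3
Ȟ^0 = (4 − 3) − 0 = 1, so Ȟ^0 ≅ Z
Ȟ^1 = (4 − 0) − 3 = 1, so Ȟ^1 ≅ Z
Ȟ^2 = (0 − 0) − 0 = 0, so Ȟ^2 ≅ 0


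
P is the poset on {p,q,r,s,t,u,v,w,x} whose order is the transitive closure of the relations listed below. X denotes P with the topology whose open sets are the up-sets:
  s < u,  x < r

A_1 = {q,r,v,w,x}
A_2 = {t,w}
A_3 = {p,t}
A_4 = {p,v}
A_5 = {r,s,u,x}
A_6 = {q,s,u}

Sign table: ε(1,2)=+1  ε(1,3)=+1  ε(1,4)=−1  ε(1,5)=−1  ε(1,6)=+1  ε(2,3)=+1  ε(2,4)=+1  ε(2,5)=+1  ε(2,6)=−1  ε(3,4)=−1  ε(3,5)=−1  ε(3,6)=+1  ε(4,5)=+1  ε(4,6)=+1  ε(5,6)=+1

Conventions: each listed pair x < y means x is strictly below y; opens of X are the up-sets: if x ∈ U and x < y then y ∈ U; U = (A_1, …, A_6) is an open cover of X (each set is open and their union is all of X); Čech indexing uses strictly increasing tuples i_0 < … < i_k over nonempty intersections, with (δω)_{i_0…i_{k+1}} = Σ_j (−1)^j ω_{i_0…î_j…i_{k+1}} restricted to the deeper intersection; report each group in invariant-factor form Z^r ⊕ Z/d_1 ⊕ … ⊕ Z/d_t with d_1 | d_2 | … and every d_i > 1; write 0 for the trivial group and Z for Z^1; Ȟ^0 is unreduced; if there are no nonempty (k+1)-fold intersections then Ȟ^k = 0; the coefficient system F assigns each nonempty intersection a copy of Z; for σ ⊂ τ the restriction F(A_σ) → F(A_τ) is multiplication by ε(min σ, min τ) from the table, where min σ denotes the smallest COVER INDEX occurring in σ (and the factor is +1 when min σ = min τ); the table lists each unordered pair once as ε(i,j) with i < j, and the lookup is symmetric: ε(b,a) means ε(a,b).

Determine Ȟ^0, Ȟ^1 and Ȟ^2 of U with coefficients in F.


Ȟ^0 ≅ 0, Ȟ^1 ≅ Z ⊕ Z/2, Ȟ^2 ≅ 0

nerve of the cover:
  A12={w} A14={v} A15={r,x} A16={q} A23={t} A34={p} A56={s,u}
C dims 6,7; δ0: rk 6, SNF 1^5·2
Ȟ^0 = (6 − 6) − 0 = 0, so Ȟ^0 ≅ 0
Ȟ^1 = (7 − 0) − 6 = 1 plus torsion [2], so Ȟ^1 ≅ Z ⊕ Z/2
Ȟ^2 = (0 − 0) − 0 = 0, so Ȟ^2 ≅ 0


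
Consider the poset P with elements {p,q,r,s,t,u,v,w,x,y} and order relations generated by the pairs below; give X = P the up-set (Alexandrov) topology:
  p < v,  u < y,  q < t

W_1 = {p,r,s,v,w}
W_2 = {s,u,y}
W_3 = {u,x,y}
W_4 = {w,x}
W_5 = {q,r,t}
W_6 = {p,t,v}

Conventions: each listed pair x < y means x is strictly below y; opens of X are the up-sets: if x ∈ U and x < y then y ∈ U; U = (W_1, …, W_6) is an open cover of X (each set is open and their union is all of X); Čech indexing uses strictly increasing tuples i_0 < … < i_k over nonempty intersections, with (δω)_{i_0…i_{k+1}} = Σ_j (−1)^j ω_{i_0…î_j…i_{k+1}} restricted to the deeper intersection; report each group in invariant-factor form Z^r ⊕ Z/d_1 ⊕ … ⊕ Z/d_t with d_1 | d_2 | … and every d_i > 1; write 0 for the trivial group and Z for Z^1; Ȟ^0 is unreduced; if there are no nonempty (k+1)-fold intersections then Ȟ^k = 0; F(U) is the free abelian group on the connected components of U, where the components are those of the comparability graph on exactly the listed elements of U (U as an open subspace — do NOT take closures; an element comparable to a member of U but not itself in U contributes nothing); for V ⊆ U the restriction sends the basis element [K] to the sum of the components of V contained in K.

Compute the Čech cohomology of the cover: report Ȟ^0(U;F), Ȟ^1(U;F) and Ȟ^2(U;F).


Ȟ^0(U;F) ≅ Z^7; Ȟ^1(U;F) ≅ 0; Ȟ^2(U;F) ≅ 0

nerve simplices:
  W12={s} W14={w} W15={r} W16={p,v} W23={u,y} W34={x} W56={t}
components per intersection:
  W1: {p,v} {r} {s} {w}
  W2: {s} {u,y}
  W3: {u,y} {x}
  W4: {w} {x}
  W5: {q,t} {r}
  W6: {p,v} {t}
  W12: {s}
  W14: {w}
  W15: {r}
  W16: {p,v}
  W23: {u,y}
  W34: {x}
  W56: {t}
C dims 14,7; δ0: rk 7, SNF 1^7
degree 0: 14−7−0 = 7 → Ȟ^0 ≅ Z^7
degree 1: 7−0−7 = 0 → Ȟ^1 ≅ 0
degree 2: 0−0−0 = 0 → Ȟ^2 ≅ 0


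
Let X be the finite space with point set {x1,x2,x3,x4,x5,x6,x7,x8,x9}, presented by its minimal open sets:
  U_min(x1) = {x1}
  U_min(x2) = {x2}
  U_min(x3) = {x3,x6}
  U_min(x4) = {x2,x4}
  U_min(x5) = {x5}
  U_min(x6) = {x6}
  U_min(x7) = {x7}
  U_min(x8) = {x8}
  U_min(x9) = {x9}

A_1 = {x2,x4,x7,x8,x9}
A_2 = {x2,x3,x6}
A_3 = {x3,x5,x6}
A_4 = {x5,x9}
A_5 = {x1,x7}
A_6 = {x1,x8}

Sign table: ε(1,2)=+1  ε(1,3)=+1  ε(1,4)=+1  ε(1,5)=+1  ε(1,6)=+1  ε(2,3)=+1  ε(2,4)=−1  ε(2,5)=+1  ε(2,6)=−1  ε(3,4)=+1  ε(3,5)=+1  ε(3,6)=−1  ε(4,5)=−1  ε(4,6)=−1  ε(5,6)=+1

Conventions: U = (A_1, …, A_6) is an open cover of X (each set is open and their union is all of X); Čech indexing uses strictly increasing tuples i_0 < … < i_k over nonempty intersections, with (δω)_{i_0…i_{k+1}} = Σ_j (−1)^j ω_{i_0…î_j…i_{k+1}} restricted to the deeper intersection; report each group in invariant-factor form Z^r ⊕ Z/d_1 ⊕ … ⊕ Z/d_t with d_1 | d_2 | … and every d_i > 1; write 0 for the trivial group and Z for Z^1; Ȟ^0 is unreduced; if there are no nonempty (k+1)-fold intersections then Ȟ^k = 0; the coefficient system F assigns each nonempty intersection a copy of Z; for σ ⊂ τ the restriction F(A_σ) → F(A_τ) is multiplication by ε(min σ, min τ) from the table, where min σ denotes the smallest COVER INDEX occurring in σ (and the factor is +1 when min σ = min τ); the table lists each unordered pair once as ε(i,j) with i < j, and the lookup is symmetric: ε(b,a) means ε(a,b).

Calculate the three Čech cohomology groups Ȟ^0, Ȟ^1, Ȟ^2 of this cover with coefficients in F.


Ȟ^0 ≅ Z; Ȟ^1 ≅ Z^2; Ȟ^2 ≅ 0

intersection data:
  A12={x2} A14={x9} A15={x7} A16={x8} A23={x3,x6} A34={x5} A56={x1}
C dims 6,7; δ0: rk 5, SNF 1^5
Ȟ^0 = (6 − 5) − 0 = 1, so Ȟ^0 ≅ Z
Ȟ^1 = (7 − 0) − 5 = 2, so Ȟ^1 ≅ Z^2
Ȟ^2 = (0 − 0) − 0 = 0, so Ȟ^2 ≅ 0


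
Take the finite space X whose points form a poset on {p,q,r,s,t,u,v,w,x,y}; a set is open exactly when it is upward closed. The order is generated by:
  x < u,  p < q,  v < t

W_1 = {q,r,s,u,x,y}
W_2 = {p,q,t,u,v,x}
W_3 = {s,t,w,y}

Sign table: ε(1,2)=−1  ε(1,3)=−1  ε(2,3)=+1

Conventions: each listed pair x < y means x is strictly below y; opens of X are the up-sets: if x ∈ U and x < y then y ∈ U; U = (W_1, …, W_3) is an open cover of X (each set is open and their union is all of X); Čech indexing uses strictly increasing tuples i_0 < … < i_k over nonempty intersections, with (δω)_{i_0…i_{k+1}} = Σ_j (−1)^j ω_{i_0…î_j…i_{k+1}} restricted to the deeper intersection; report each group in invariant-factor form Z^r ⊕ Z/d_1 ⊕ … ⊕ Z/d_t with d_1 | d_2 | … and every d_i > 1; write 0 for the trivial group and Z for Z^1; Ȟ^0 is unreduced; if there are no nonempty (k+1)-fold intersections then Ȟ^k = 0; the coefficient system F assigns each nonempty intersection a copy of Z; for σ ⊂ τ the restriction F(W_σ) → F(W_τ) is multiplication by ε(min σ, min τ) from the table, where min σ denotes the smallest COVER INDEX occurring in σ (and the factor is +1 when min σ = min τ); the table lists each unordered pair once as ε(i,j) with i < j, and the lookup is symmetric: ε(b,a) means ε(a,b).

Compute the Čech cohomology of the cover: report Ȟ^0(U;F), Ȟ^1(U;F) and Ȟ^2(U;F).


nerve simplices:
  W12={q,u,x} W13={s,y} W23={t}
C dims 3,3; δ0: rk 2, SNF 1^2
degree 0: 3−2−0 = 1 → Ȟ^0 ≅ Z
degree 1: 3−0−2 = 1 → Ȟ^1 ≅ Z
degree 2: 0−0−0 = 0 → Ȟ^2 ≅ 0

Ȟ^0 = Z; Ȟ^1 = Z; Ȟ^2 = 0


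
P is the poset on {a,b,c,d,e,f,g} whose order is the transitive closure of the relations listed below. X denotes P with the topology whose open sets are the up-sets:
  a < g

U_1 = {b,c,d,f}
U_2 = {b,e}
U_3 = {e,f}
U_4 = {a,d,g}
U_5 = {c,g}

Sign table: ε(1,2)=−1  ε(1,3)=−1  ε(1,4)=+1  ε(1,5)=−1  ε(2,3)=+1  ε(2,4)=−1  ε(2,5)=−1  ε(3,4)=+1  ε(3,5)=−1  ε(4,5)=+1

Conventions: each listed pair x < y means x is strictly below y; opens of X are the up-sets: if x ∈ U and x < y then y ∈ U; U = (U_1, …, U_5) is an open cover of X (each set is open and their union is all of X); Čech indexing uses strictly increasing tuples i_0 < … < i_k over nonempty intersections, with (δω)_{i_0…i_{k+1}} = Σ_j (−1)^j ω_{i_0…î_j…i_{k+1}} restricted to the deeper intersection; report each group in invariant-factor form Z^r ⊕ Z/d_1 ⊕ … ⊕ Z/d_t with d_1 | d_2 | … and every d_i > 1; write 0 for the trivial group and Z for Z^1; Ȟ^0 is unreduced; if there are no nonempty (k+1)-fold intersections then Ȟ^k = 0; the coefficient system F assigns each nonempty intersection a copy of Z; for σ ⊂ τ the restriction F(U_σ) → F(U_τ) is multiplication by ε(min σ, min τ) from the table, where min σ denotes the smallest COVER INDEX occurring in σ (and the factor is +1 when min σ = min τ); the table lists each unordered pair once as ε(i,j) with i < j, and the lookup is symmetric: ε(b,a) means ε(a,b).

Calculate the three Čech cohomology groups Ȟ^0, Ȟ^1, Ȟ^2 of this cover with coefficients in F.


cover nerve:
  U12={b} U13={f} U14={d} U15={c} U23={e} U45={g}
C dims 5,6; δ0: rk 5, SNF 1^4·2
Ȟ^0: (5−5)−0=0 ⇒ 0
Ȟ^1: (6−0)−5=1 plus torsion [2] ⇒ Z ⊕ Z/2
Ȟ^2: (0−0)−0=0 ⇒ 0

Ȟ^0 ≅ 0; Ȟ^1 ≅ Z ⊕ Z/2; Ȟ^2 ≅ 0


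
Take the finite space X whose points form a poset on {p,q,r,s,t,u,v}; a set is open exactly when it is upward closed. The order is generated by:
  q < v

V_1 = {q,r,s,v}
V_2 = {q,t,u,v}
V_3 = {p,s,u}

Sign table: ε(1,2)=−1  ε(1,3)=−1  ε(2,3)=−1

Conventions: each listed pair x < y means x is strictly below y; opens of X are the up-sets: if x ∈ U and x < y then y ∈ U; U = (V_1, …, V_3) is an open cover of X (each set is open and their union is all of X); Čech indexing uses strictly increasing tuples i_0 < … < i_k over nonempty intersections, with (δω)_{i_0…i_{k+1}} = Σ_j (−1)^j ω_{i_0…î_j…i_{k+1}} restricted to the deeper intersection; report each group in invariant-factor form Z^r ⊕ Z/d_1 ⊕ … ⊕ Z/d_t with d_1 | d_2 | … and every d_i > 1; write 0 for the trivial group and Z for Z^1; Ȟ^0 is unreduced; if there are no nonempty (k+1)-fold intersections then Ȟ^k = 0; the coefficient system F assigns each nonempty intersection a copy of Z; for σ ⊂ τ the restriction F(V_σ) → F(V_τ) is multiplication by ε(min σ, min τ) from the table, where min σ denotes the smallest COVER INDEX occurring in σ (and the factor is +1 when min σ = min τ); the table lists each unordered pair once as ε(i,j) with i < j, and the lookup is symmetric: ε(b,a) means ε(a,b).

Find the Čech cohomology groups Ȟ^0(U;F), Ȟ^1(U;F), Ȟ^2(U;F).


Ȟ^0(U;F) ≅ 0, Ȟ^1(U;F) ≅ Z/2 and Ȟ^2(U;F) ≅ 0

cover nerve:
  V12={q,v} V13={s} V23={u}
C dims 3,3; δ0: rk 3, SNF 1^2·2
Ȟ^0: (3−3)−0=0 ⇒ 0
Ȟ^1: (3−0)−3=0 plus torsion [2] ⇒ Z/2
Ȟ^2: (0−0)−0=0 ⇒ 0
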